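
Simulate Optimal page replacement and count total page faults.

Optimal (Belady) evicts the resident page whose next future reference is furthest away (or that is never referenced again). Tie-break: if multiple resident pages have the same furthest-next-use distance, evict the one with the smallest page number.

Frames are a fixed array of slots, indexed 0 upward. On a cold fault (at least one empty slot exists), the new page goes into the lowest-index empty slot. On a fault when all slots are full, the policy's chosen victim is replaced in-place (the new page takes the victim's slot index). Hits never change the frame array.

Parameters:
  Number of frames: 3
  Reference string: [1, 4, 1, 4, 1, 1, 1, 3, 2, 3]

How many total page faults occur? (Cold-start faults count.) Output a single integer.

Step 0: ref 1 → FAULT, frames=[1,-,-]
Step 1: ref 4 → FAULT, frames=[1,4,-]
Step 2: ref 1 → HIT, frames=[1,4,-]
Step 3: ref 4 → HIT, frames=[1,4,-]
Step 4: ref 1 → HIT, frames=[1,4,-]
Step 5: ref 1 → HIT, frames=[1,4,-]
Step 6: ref 1 → HIT, frames=[1,4,-]
Step 7: ref 3 → FAULT, frames=[1,4,3]
Step 8: ref 2 → FAULT (evict 1), frames=[2,4,3]
Step 9: ref 3 → HIT, frames=[2,4,3]
Total faults: 4

Answer: 4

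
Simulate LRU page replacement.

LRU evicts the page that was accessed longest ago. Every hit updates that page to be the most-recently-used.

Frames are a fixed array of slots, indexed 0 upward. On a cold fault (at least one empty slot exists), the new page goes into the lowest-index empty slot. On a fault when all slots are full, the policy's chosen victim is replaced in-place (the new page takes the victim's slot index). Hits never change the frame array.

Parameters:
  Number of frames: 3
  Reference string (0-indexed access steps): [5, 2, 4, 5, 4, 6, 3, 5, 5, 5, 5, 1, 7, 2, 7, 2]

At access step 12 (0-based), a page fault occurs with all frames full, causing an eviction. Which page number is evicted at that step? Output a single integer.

Answer: 3

Derivation:
Step 0: ref 5 -> FAULT, frames=[5,-,-]
Step 1: ref 2 -> FAULT, frames=[5,2,-]
Step 2: ref 4 -> FAULT, frames=[5,2,4]
Step 3: ref 5 -> HIT, frames=[5,2,4]
Step 4: ref 4 -> HIT, frames=[5,2,4]
Step 5: ref 6 -> FAULT, evict 2, frames=[5,6,4]
Step 6: ref 3 -> FAULT, evict 5, frames=[3,6,4]
Step 7: ref 5 -> FAULT, evict 4, frames=[3,6,5]
Step 8: ref 5 -> HIT, frames=[3,6,5]
Step 9: ref 5 -> HIT, frames=[3,6,5]
Step 10: ref 5 -> HIT, frames=[3,6,5]
Step 11: ref 1 -> FAULT, evict 6, frames=[3,1,5]
Step 12: ref 7 -> FAULT, evict 3, frames=[7,1,5]
At step 12: evicted page 3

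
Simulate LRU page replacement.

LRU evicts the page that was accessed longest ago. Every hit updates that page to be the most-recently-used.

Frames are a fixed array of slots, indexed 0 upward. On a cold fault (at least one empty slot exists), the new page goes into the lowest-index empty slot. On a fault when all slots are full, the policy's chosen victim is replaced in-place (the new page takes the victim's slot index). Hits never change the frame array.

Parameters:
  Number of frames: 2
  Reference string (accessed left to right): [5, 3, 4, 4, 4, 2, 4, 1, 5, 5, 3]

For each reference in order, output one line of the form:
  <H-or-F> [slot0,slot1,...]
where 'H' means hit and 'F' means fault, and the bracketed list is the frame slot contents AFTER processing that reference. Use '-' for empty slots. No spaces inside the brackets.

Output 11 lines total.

F [5,-]
F [5,3]
F [4,3]
H [4,3]
H [4,3]
F [4,2]
H [4,2]
F [4,1]
F [5,1]
H [5,1]
F [5,3]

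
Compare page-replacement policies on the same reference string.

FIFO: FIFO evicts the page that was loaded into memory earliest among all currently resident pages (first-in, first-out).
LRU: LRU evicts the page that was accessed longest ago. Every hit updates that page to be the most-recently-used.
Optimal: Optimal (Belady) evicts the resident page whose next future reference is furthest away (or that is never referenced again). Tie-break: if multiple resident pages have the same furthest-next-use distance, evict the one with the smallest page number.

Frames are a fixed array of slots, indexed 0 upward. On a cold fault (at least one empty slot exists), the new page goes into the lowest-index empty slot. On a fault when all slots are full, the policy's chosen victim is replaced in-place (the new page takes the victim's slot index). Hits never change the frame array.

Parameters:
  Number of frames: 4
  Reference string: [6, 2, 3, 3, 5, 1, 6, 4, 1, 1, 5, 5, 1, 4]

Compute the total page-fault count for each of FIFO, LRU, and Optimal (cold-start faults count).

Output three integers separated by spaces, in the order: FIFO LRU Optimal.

Answer: 7 7 6

Derivation:
--- FIFO ---
  step 0: ref 6 -> FAULT, frames=[6,-,-,-] (faults so far: 1)
  step 1: ref 2 -> FAULT, frames=[6,2,-,-] (faults so far: 2)
  step 2: ref 3 -> FAULT, frames=[6,2,3,-] (faults so far: 3)
  step 3: ref 3 -> HIT, frames=[6,2,3,-] (faults so far: 3)
  step 4: ref 5 -> FAULT, frames=[6,2,3,5] (faults so far: 4)
  step 5: ref 1 -> FAULT, evict 6, frames=[1,2,3,5] (faults so far: 5)
  step 6: ref 6 -> FAULT, evict 2, frames=[1,6,3,5] (faults so far: 6)
  step 7: ref 4 -> FAULT, evict 3, frames=[1,6,4,5] (faults so far: 7)
  step 8: ref 1 -> HIT, frames=[1,6,4,5] (faults so far: 7)
  step 9: ref 1 -> HIT, frames=[1,6,4,5] (faults so far: 7)
  step 10: ref 5 -> HIT, frames=[1,6,4,5] (faults so far: 7)
  step 11: ref 5 -> HIT, frames=[1,6,4,5] (faults so far: 7)
  step 12: ref 1 -> HIT, frames=[1,6,4,5] (faults so far: 7)
  step 13: ref 4 -> HIT, frames=[1,6,4,5] (faults so far: 7)
  FIFO total faults: 7
--- LRU ---
  step 0: ref 6 -> FAULT, frames=[6,-,-,-] (faults so far: 1)
  step 1: ref 2 -> FAULT, frames=[6,2,-,-] (faults so far: 2)
  step 2: ref 3 -> FAULT, frames=[6,2,3,-] (faults so far: 3)
  step 3: ref 3 -> HIT, frames=[6,2,3,-] (faults so far: 3)
  step 4: ref 5 -> FAULT, frames=[6,2,3,5] (faults so far: 4)
  step 5: ref 1 -> FAULT, evict 6, frames=[1,2,3,5] (faults so far: 5)
  step 6: ref 6 -> FAULT, evict 2, frames=[1,6,3,5] (faults so far: 6)
  step 7: ref 4 -> FAULT, evict 3, frames=[1,6,4,5] (faults so far: 7)
  step 8: ref 1 -> HIT, frames=[1,6,4,5] (faults so far: 7)
  step 9: ref 1 -> HIT, frames=[1,6,4,5] (faults so far: 7)
  step 10: ref 5 -> HIT, frames=[1,6,4,5] (faults so far: 7)
  step 11: ref 5 -> HIT, frames=[1,6,4,5] (faults so far: 7)
  step 12: ref 1 -> HIT, frames=[1,6,4,5] (faults so far: 7)
  step 13: ref 4 -> HIT, frames=[1,6,4,5] (faults so far: 7)
  LRU total faults: 7
--- Optimal ---
  step 0: ref 6 -> FAULT, frames=[6,-,-,-] (faults so far: 1)
  step 1: ref 2 -> FAULT, frames=[6,2,-,-] (faults so far: 2)
  step 2: ref 3 -> FAULT, frames=[6,2,3,-] (faults so far: 3)
  step 3: ref 3 -> HIT, frames=[6,2,3,-] (faults so far: 3)
  step 4: ref 5 -> FAULT, frames=[6,2,3,5] (faults so far: 4)
  step 5: ref 1 -> FAULT, evict 2, frames=[6,1,3,5] (faults so far: 5)
  step 6: ref 6 -> HIT, frames=[6,1,3,5] (faults so far: 5)
  step 7: ref 4 -> FAULT, evict 3, frames=[6,1,4,5] (faults so far: 6)
  step 8: ref 1 -> HIT, frames=[6,1,4,5] (faults so far: 6)
  step 9: ref 1 -> HIT, frames=[6,1,4,5] (faults so far: 6)
  step 10: ref 5 -> HIT, frames=[6,1,4,5] (faults so far: 6)
  step 11: ref 5 -> HIT, frames=[6,1,4,5] (faults so far: 6)
  step 12: ref 1 -> HIT, frames=[6,1,4,5] (faults so far: 6)
  step 13: ref 4 -> HIT, frames=[6,1,4,5] (faults so far: 6)
  Optimal total faults: 6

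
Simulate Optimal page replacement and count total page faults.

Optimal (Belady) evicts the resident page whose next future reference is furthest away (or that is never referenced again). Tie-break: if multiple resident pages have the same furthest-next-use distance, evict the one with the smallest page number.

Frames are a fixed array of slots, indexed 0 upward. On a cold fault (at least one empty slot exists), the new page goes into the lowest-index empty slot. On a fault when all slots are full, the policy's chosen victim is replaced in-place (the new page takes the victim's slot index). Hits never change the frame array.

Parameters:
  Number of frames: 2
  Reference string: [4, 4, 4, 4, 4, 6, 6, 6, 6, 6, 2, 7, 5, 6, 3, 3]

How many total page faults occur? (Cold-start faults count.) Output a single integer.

Answer: 6

Derivation:
Step 0: ref 4 → FAULT, frames=[4,-]
Step 1: ref 4 → HIT, frames=[4,-]
Step 2: ref 4 → HIT, frames=[4,-]
Step 3: ref 4 → HIT, frames=[4,-]
Step 4: ref 4 → HIT, frames=[4,-]
Step 5: ref 6 → FAULT, frames=[4,6]
Step 6: ref 6 → HIT, frames=[4,6]
Step 7: ref 6 → HIT, frames=[4,6]
Step 8: ref 6 → HIT, frames=[4,6]
Step 9: ref 6 → HIT, frames=[4,6]
Step 10: ref 2 → FAULT (evict 4), frames=[2,6]
Step 11: ref 7 → FAULT (evict 2), frames=[7,6]
Step 12: ref 5 → FAULT (evict 7), frames=[5,6]
Step 13: ref 6 → HIT, frames=[5,6]
Step 14: ref 3 → FAULT (evict 5), frames=[3,6]
Step 15: ref 3 → HIT, frames=[3,6]
Total faults: 6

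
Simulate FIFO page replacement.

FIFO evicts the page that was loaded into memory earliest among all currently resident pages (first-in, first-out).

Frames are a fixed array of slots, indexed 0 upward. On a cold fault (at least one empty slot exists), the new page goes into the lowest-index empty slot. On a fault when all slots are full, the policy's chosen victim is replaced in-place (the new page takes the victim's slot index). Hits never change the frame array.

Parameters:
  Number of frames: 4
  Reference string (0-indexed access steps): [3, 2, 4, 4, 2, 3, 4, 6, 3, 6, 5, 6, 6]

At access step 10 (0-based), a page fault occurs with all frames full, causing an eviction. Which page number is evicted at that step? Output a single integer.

Answer: 3

Derivation:
Step 0: ref 3 -> FAULT, frames=[3,-,-,-]
Step 1: ref 2 -> FAULT, frames=[3,2,-,-]
Step 2: ref 4 -> FAULT, frames=[3,2,4,-]
Step 3: ref 4 -> HIT, frames=[3,2,4,-]
Step 4: ref 2 -> HIT, frames=[3,2,4,-]
Step 5: ref 3 -> HIT, frames=[3,2,4,-]
Step 6: ref 4 -> HIT, frames=[3,2,4,-]
Step 7: ref 6 -> FAULT, frames=[3,2,4,6]
Step 8: ref 3 -> HIT, frames=[3,2,4,6]
Step 9: ref 6 -> HIT, frames=[3,2,4,6]
Step 10: ref 5 -> FAULT, evict 3, frames=[5,2,4,6]
At step 10: evicted page 3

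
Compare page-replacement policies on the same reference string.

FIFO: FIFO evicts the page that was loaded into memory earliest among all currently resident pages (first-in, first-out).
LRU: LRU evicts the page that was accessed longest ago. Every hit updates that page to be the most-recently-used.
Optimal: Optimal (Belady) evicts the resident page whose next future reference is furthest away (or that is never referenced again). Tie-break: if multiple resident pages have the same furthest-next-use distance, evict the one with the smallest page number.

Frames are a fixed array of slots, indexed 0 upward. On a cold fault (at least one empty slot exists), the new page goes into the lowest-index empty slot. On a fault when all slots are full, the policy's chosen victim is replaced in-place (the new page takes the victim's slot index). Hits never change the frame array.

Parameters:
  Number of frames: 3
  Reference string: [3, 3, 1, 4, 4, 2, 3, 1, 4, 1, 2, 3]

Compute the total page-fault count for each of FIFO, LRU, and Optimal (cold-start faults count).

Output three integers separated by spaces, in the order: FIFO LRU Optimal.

Answer: 9 9 6

Derivation:
--- FIFO ---
  step 0: ref 3 -> FAULT, frames=[3,-,-] (faults so far: 1)
  step 1: ref 3 -> HIT, frames=[3,-,-] (faults so far: 1)
  step 2: ref 1 -> FAULT, frames=[3,1,-] (faults so far: 2)
  step 3: ref 4 -> FAULT, frames=[3,1,4] (faults so far: 3)
  step 4: ref 4 -> HIT, frames=[3,1,4] (faults so far: 3)
  step 5: ref 2 -> FAULT, evict 3, frames=[2,1,4] (faults so far: 4)
  step 6: ref 3 -> FAULT, evict 1, frames=[2,3,4] (faults so far: 5)
  step 7: ref 1 -> FAULT, evict 4, frames=[2,3,1] (faults so far: 6)
  step 8: ref 4 -> FAULT, evict 2, frames=[4,3,1] (faults so far: 7)
  step 9: ref 1 -> HIT, frames=[4,3,1] (faults so far: 7)
  step 10: ref 2 -> FAULT, evict 3, frames=[4,2,1] (faults so far: 8)
  step 11: ref 3 -> FAULT, evict 1, frames=[4,2,3] (faults so far: 9)
  FIFO total faults: 9
--- LRU ---
  step 0: ref 3 -> FAULT, frames=[3,-,-] (faults so far: 1)
  step 1: ref 3 -> HIT, frames=[3,-,-] (faults so far: 1)
  step 2: ref 1 -> FAULT, frames=[3,1,-] (faults so far: 2)
  step 3: ref 4 -> FAULT, frames=[3,1,4] (faults so far: 3)
  step 4: ref 4 -> HIT, frames=[3,1,4] (faults so far: 3)
  step 5: ref 2 -> FAULT, evict 3, frames=[2,1,4] (faults so far: 4)
  step 6: ref 3 -> FAULT, evict 1, frames=[2,3,4] (faults so far: 5)
  step 7: ref 1 -> FAULT, evict 4, frames=[2,3,1] (faults so far: 6)
  step 8: ref 4 -> FAULT, evict 2, frames=[4,3,1] (faults so far: 7)
  step 9: ref 1 -> HIT, frames=[4,3,1] (faults so far: 7)
  step 10: ref 2 -> FAULT, evict 3, frames=[4,2,1] (faults so far: 8)
  step 11: ref 3 -> FAULT, evict 4, frames=[3,2,1] (faults so far: 9)
  LRU total faults: 9
--- Optimal ---
  step 0: ref 3 -> FAULT, frames=[3,-,-] (faults so far: 1)
  step 1: ref 3 -> HIT, frames=[3,-,-] (faults so far: 1)
  step 2: ref 1 -> FAULT, frames=[3,1,-] (faults so far: 2)
  step 3: ref 4 -> FAULT, frames=[3,1,4] (faults so far: 3)
  step 4: ref 4 -> HIT, frames=[3,1,4] (faults so far: 3)
  step 5: ref 2 -> FAULT, evict 4, frames=[3,1,2] (faults so far: 4)
  step 6: ref 3 -> HIT, frames=[3,1,2] (faults so far: 4)
  step 7: ref 1 -> HIT, frames=[3,1,2] (faults so far: 4)
  step 8: ref 4 -> FAULT, evict 3, frames=[4,1,2] (faults so far: 5)
  step 9: ref 1 -> HIT, frames=[4,1,2] (faults so far: 5)
  step 10: ref 2 -> HIT, frames=[4,1,2] (faults so far: 5)
  step 11: ref 3 -> FAULT, evict 1, frames=[4,3,2] (faults so far: 6)
  Optimal total faults: 6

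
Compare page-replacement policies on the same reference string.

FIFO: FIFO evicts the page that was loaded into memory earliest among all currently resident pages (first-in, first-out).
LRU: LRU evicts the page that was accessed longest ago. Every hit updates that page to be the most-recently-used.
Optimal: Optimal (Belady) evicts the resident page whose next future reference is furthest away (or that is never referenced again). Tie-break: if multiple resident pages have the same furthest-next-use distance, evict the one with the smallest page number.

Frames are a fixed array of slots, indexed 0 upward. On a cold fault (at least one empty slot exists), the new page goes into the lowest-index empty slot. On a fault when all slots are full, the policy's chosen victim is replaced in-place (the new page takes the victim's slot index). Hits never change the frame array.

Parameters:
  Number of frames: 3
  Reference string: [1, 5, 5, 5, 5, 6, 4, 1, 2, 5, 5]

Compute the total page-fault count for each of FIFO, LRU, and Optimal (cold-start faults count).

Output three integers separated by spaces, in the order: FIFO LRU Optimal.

Answer: 7 7 5

Derivation:
--- FIFO ---
  step 0: ref 1 -> FAULT, frames=[1,-,-] (faults so far: 1)
  step 1: ref 5 -> FAULT, frames=[1,5,-] (faults so far: 2)
  step 2: ref 5 -> HIT, frames=[1,5,-] (faults so far: 2)
  step 3: ref 5 -> HIT, frames=[1,5,-] (faults so far: 2)
  step 4: ref 5 -> HIT, frames=[1,5,-] (faults so far: 2)
  step 5: ref 6 -> FAULT, frames=[1,5,6] (faults so far: 3)
  step 6: ref 4 -> FAULT, evict 1, frames=[4,5,6] (faults so far: 4)
  step 7: ref 1 -> FAULT, evict 5, frames=[4,1,6] (faults so far: 5)
  step 8: ref 2 -> FAULT, evict 6, frames=[4,1,2] (faults so far: 6)
  step 9: ref 5 -> FAULT, evict 4, frames=[5,1,2] (faults so far: 7)
  step 10: ref 5 -> HIT, frames=[5,1,2] (faults so far: 7)
  FIFO total faults: 7
--- LRU ---
  step 0: ref 1 -> FAULT, frames=[1,-,-] (faults so far: 1)
  step 1: ref 5 -> FAULT, frames=[1,5,-] (faults so far: 2)
  step 2: ref 5 -> HIT, frames=[1,5,-] (faults so far: 2)
  step 3: ref 5 -> HIT, frames=[1,5,-] (faults so far: 2)
  step 4: ref 5 -> HIT, frames=[1,5,-] (faults so far: 2)
  step 5: ref 6 -> FAULT, frames=[1,5,6] (faults so far: 3)
  step 6: ref 4 -> FAULT, evict 1, frames=[4,5,6] (faults so far: 4)
  step 7: ref 1 -> FAULT, evict 5, frames=[4,1,6] (faults so far: 5)
  step 8: ref 2 -> FAULT, evict 6, frames=[4,1,2] (faults so far: 6)
  step 9: ref 5 -> FAULT, evict 4, frames=[5,1,2] (faults so far: 7)
  step 10: ref 5 -> HIT, frames=[5,1,2] (faults so far: 7)
  LRU total faults: 7
--- Optimal ---
  step 0: ref 1 -> FAULT, frames=[1,-,-] (faults so far: 1)
  step 1: ref 5 -> FAULT, frames=[1,5,-] (faults so far: 2)
  step 2: ref 5 -> HIT, frames=[1,5,-] (faults so far: 2)
  step 3: ref 5 -> HIT, frames=[1,5,-] (faults so far: 2)
  step 4: ref 5 -> HIT, frames=[1,5,-] (faults so far: 2)
  step 5: ref 6 -> FAULT, frames=[1,5,6] (faults so far: 3)
  step 6: ref 4 -> FAULT, evict 6, frames=[1,5,4] (faults so far: 4)
  step 7: ref 1 -> HIT, frames=[1,5,4] (faults so far: 4)
  step 8: ref 2 -> FAULT, evict 1, frames=[2,5,4] (faults so far: 5)
  step 9: ref 5 -> HIT, frames=[2,5,4] (faults so far: 5)
  step 10: ref 5 -> HIT, frames=[2,5,4] (faults so far: 5)
  Optimal total faults: 5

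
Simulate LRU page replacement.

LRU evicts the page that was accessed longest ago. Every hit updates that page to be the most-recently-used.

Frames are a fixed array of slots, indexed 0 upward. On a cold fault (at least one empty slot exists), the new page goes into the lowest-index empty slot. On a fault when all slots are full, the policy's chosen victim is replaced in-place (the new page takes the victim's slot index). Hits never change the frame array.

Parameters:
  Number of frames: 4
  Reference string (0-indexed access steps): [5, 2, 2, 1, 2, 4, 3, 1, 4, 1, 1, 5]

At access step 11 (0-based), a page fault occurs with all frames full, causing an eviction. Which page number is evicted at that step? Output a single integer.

Step 0: ref 5 -> FAULT, frames=[5,-,-,-]
Step 1: ref 2 -> FAULT, frames=[5,2,-,-]
Step 2: ref 2 -> HIT, frames=[5,2,-,-]
Step 3: ref 1 -> FAULT, frames=[5,2,1,-]
Step 4: ref 2 -> HIT, frames=[5,2,1,-]
Step 5: ref 4 -> FAULT, frames=[5,2,1,4]
Step 6: ref 3 -> FAULT, evict 5, frames=[3,2,1,4]
Step 7: ref 1 -> HIT, frames=[3,2,1,4]
Step 8: ref 4 -> HIT, frames=[3,2,1,4]
Step 9: ref 1 -> HIT, frames=[3,2,1,4]
Step 10: ref 1 -> HIT, frames=[3,2,1,4]
Step 11: ref 5 -> FAULT, evict 2, frames=[3,5,1,4]
At step 11: evicted page 2

Answer: 2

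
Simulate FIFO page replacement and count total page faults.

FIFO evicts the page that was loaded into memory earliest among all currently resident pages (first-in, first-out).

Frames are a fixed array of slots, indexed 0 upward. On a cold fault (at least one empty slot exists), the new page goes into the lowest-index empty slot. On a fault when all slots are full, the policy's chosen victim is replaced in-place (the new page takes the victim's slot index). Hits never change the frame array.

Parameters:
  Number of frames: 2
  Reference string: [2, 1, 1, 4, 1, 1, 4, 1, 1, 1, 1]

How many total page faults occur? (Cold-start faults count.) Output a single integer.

Answer: 3

Derivation:
Step 0: ref 2 → FAULT, frames=[2,-]
Step 1: ref 1 → FAULT, frames=[2,1]
Step 2: ref 1 → HIT, frames=[2,1]
Step 3: ref 4 → FAULT (evict 2), frames=[4,1]
Step 4: ref 1 → HIT, frames=[4,1]
Step 5: ref 1 → HIT, frames=[4,1]
Step 6: ref 4 → HIT, frames=[4,1]
Step 7: ref 1 → HIT, frames=[4,1]
Step 8: ref 1 → HIT, frames=[4,1]
Step 9: ref 1 → HIT, frames=[4,1]
Step 10: ref 1 → HIT, frames=[4,1]
Total faults: 3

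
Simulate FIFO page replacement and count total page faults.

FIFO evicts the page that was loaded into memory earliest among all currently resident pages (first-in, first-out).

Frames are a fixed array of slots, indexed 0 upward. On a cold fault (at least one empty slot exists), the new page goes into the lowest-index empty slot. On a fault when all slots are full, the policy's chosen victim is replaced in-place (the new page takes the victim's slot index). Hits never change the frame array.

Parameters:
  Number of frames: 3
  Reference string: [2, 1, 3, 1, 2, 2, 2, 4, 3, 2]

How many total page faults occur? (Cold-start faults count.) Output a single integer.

Answer: 5

Derivation:
Step 0: ref 2 → FAULT, frames=[2,-,-]
Step 1: ref 1 → FAULT, frames=[2,1,-]
Step 2: ref 3 → FAULT, frames=[2,1,3]
Step 3: ref 1 → HIT, frames=[2,1,3]
Step 4: ref 2 → HIT, frames=[2,1,3]
Step 5: ref 2 → HIT, frames=[2,1,3]
Step 6: ref 2 → HIT, frames=[2,1,3]
Step 7: ref 4 → FAULT (evict 2), frames=[4,1,3]
Step 8: ref 3 → HIT, frames=[4,1,3]
Step 9: ref 2 → FAULT (evict 1), frames=[4,2,3]
Total faults: 5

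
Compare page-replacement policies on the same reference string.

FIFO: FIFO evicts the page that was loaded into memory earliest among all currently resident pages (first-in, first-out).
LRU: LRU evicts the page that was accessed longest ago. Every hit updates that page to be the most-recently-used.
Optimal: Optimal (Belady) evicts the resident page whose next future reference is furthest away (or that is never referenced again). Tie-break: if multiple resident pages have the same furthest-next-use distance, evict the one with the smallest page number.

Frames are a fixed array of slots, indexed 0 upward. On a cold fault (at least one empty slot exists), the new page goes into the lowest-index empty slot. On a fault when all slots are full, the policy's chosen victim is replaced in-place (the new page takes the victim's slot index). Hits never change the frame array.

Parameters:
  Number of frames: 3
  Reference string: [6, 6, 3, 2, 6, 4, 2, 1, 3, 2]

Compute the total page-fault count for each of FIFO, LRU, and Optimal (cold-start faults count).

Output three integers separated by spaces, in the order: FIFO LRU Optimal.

Answer: 7 6 5

Derivation:
--- FIFO ---
  step 0: ref 6 -> FAULT, frames=[6,-,-] (faults so far: 1)
  step 1: ref 6 -> HIT, frames=[6,-,-] (faults so far: 1)
  step 2: ref 3 -> FAULT, frames=[6,3,-] (faults so far: 2)
  step 3: ref 2 -> FAULT, frames=[6,3,2] (faults so far: 3)
  step 4: ref 6 -> HIT, frames=[6,3,2] (faults so far: 3)
  step 5: ref 4 -> FAULT, evict 6, frames=[4,3,2] (faults so far: 4)
  step 6: ref 2 -> HIT, frames=[4,3,2] (faults so far: 4)
  step 7: ref 1 -> FAULT, evict 3, frames=[4,1,2] (faults so far: 5)
  step 8: ref 3 -> FAULT, evict 2, frames=[4,1,3] (faults so far: 6)
  step 9: ref 2 -> FAULT, evict 4, frames=[2,1,3] (faults so far: 7)
  FIFO total faults: 7
--- LRU ---
  step 0: ref 6 -> FAULT, frames=[6,-,-] (faults so far: 1)
  step 1: ref 6 -> HIT, frames=[6,-,-] (faults so far: 1)
  step 2: ref 3 -> FAULT, frames=[6,3,-] (faults so far: 2)
  step 3: ref 2 -> FAULT, frames=[6,3,2] (faults so far: 3)
  step 4: ref 6 -> HIT, frames=[6,3,2] (faults so far: 3)
  step 5: ref 4 -> FAULT, evict 3, frames=[6,4,2] (faults so far: 4)
  step 6: ref 2 -> HIT, frames=[6,4,2] (faults so far: 4)
  step 7: ref 1 -> FAULT, evict 6, frames=[1,4,2] (faults so far: 5)
  step 8: ref 3 -> FAULT, evict 4, frames=[1,3,2] (faults so far: 6)
  step 9: ref 2 -> HIT, frames=[1,3,2] (faults so far: 6)
  LRU total faults: 6
--- Optimal ---
  step 0: ref 6 -> FAULT, frames=[6,-,-] (faults so far: 1)
  step 1: ref 6 -> HIT, frames=[6,-,-] (faults so far: 1)
  step 2: ref 3 -> FAULT, frames=[6,3,-] (faults so far: 2)
  step 3: ref 2 -> FAULT, frames=[6,3,2] (faults so far: 3)
  step 4: ref 6 -> HIT, frames=[6,3,2] (faults so far: 3)
  step 5: ref 4 -> FAULT, evict 6, frames=[4,3,2] (faults so far: 4)
  step 6: ref 2 -> HIT, frames=[4,3,2] (faults so far: 4)
  step 7: ref 1 -> FAULT, evict 4, frames=[1,3,2] (faults so far: 5)
  step 8: ref 3 -> HIT, frames=[1,3,2] (faults so far: 5)
  step 9: ref 2 -> HIT, frames=[1,3,2] (faults so far: 5)
  Optimal total faults: 5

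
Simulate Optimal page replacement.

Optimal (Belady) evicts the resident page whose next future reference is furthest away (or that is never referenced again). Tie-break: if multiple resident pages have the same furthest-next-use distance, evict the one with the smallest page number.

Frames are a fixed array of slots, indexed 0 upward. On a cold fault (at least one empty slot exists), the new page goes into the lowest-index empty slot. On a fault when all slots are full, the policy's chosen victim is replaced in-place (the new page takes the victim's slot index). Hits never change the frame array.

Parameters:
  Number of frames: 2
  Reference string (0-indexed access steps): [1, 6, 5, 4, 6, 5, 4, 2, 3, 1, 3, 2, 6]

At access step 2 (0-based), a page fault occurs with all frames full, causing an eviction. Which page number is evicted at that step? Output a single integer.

Answer: 1

Derivation:
Step 0: ref 1 -> FAULT, frames=[1,-]
Step 1: ref 6 -> FAULT, frames=[1,6]
Step 2: ref 5 -> FAULT, evict 1, frames=[5,6]
At step 2: evicted page 1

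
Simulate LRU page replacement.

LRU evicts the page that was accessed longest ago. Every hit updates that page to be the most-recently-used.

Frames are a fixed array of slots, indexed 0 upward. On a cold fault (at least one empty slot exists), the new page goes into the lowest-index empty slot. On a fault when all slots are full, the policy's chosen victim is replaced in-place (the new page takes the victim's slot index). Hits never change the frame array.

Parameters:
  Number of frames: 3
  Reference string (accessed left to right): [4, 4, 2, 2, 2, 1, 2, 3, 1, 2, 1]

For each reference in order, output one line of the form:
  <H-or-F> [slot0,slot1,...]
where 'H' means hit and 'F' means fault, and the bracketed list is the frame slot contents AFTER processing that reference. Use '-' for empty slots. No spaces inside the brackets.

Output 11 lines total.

F [4,-,-]
H [4,-,-]
F [4,2,-]
H [4,2,-]
H [4,2,-]
F [4,2,1]
H [4,2,1]
F [3,2,1]
H [3,2,1]
H [3,2,1]
H [3,2,1]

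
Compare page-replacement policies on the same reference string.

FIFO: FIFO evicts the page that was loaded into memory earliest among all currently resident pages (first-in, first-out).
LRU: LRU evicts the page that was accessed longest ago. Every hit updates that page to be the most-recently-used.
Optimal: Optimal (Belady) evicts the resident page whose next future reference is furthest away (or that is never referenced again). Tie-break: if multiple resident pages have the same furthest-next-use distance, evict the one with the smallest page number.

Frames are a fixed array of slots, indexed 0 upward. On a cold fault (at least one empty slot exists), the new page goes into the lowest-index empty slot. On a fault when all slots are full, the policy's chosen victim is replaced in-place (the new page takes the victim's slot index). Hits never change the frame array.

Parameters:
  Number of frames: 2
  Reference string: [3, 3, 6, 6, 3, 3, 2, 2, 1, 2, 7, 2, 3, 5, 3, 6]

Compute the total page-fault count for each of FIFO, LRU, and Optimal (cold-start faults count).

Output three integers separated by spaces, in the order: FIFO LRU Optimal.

Answer: 9 8 8

Derivation:
--- FIFO ---
  step 0: ref 3 -> FAULT, frames=[3,-] (faults so far: 1)
  step 1: ref 3 -> HIT, frames=[3,-] (faults so far: 1)
  step 2: ref 6 -> FAULT, frames=[3,6] (faults so far: 2)
  step 3: ref 6 -> HIT, frames=[3,6] (faults so far: 2)
  step 4: ref 3 -> HIT, frames=[3,6] (faults so far: 2)
  step 5: ref 3 -> HIT, frames=[3,6] (faults so far: 2)
  step 6: ref 2 -> FAULT, evict 3, frames=[2,6] (faults so far: 3)
  step 7: ref 2 -> HIT, frames=[2,6] (faults so far: 3)
  step 8: ref 1 -> FAULT, evict 6, frames=[2,1] (faults so far: 4)
  step 9: ref 2 -> HIT, frames=[2,1] (faults so far: 4)
  step 10: ref 7 -> FAULT, evict 2, frames=[7,1] (faults so far: 5)
  step 11: ref 2 -> FAULT, evict 1, frames=[7,2] (faults so far: 6)
  step 12: ref 3 -> FAULT, evict 7, frames=[3,2] (faults so far: 7)
  step 13: ref 5 -> FAULT, evict 2, frames=[3,5] (faults so far: 8)
  step 14: ref 3 -> HIT, frames=[3,5] (faults so far: 8)
  step 15: ref 6 -> FAULT, evict 3, frames=[6,5] (faults so far: 9)
  FIFO total faults: 9
--- LRU ---
  step 0: ref 3 -> FAULT, frames=[3,-] (faults so far: 1)
  step 1: ref 3 -> HIT, frames=[3,-] (faults so far: 1)
  step 2: ref 6 -> FAULT, frames=[3,6] (faults so far: 2)
  step 3: ref 6 -> HIT, frames=[3,6] (faults so far: 2)
  step 4: ref 3 -> HIT, frames=[3,6] (faults so far: 2)
  step 5: ref 3 -> HIT, frames=[3,6] (faults so far: 2)
  step 6: ref 2 -> FAULT, evict 6, frames=[3,2] (faults so far: 3)
  step 7: ref 2 -> HIT, frames=[3,2] (faults so far: 3)
  step 8: ref 1 -> FAULT, evict 3, frames=[1,2] (faults so far: 4)
  step 9: ref 2 -> HIT, frames=[1,2] (faults so far: 4)
  step 10: ref 7 -> FAULT, evict 1, frames=[7,2] (faults so far: 5)
  step 11: ref 2 -> HIT, frames=[7,2] (faults so far: 5)
  step 12: ref 3 -> FAULT, evict 7, frames=[3,2] (faults so far: 6)
  step 13: ref 5 -> FAULT, evict 2, frames=[3,5] (faults so far: 7)
  step 14: ref 3 -> HIT, frames=[3,5] (faults so far: 7)
  step 15: ref 6 -> FAULT, evict 5, frames=[3,6] (faults so far: 8)
  LRU total faults: 8
--- Optimal ---
  step 0: ref 3 -> FAULT, frames=[3,-] (faults so far: 1)
  step 1: ref 3 -> HIT, frames=[3,-] (faults so far: 1)
  step 2: ref 6 -> FAULT, frames=[3,6] (faults so far: 2)
  step 3: ref 6 -> HIT, frames=[3,6] (faults so far: 2)
  step 4: ref 3 -> HIT, frames=[3,6] (faults so far: 2)
  step 5: ref 3 -> HIT, frames=[3,6] (faults so far: 2)
  step 6: ref 2 -> FAULT, evict 6, frames=[3,2] (faults so far: 3)
  step 7: ref 2 -> HIT, frames=[3,2] (faults so far: 3)
  step 8: ref 1 -> FAULT, evict 3, frames=[1,2] (faults so far: 4)
  step 9: ref 2 -> HIT, frames=[1,2] (faults so far: 4)
  step 10: ref 7 -> FAULT, evict 1, frames=[7,2] (faults so far: 5)
  step 11: ref 2 -> HIT, frames=[7,2] (faults so far: 5)
  step 12: ref 3 -> FAULT, evict 2, frames=[7,3] (faults so far: 6)
  step 13: ref 5 -> FAULT, evict 7, frames=[5,3] (faults so far: 7)
  step 14: ref 3 -> HIT, frames=[5,3] (faults so far: 7)
  step 15: ref 6 -> FAULT, evict 3, frames=[5,6] (faults so far: 8)
  Optimal total faults: 8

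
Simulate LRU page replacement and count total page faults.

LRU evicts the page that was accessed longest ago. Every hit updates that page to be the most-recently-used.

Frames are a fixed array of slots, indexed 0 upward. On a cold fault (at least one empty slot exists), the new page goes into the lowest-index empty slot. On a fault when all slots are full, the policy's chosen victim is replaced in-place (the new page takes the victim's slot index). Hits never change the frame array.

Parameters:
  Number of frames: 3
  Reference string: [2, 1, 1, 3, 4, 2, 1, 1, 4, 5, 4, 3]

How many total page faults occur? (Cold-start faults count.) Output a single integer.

Answer: 8

Derivation:
Step 0: ref 2 → FAULT, frames=[2,-,-]
Step 1: ref 1 → FAULT, frames=[2,1,-]
Step 2: ref 1 → HIT, frames=[2,1,-]
Step 3: ref 3 → FAULT, frames=[2,1,3]
Step 4: ref 4 → FAULT (evict 2), frames=[4,1,3]
Step 5: ref 2 → FAULT (evict 1), frames=[4,2,3]
Step 6: ref 1 → FAULT (evict 3), frames=[4,2,1]
Step 7: ref 1 → HIT, frames=[4,2,1]
Step 8: ref 4 → HIT, frames=[4,2,1]
Step 9: ref 5 → FAULT (evict 2), frames=[4,5,1]
Step 10: ref 4 → HIT, frames=[4,5,1]
Step 11: ref 3 → FAULT (evict 1), frames=[4,5,3]
Total faults: 8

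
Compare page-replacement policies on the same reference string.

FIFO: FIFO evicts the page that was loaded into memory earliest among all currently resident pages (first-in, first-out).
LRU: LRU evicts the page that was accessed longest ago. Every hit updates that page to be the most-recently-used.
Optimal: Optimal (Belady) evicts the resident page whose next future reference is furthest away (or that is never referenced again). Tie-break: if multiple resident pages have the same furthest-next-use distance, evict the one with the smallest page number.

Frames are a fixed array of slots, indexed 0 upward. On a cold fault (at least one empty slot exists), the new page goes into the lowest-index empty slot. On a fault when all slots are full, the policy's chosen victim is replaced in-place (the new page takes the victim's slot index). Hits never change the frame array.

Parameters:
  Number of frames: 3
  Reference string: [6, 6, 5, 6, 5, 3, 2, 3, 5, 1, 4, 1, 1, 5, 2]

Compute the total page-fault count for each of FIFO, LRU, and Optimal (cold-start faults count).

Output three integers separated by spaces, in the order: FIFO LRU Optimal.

--- FIFO ---
  step 0: ref 6 -> FAULT, frames=[6,-,-] (faults so far: 1)
  step 1: ref 6 -> HIT, frames=[6,-,-] (faults so far: 1)
  step 2: ref 5 -> FAULT, frames=[6,5,-] (faults so far: 2)
  step 3: ref 6 -> HIT, frames=[6,5,-] (faults so far: 2)
  step 4: ref 5 -> HIT, frames=[6,5,-] (faults so far: 2)
  step 5: ref 3 -> FAULT, frames=[6,5,3] (faults so far: 3)
  step 6: ref 2 -> FAULT, evict 6, frames=[2,5,3] (faults so far: 4)
  step 7: ref 3 -> HIT, frames=[2,5,3] (faults so far: 4)
  step 8: ref 5 -> HIT, frames=[2,5,3] (faults so far: 4)
  step 9: ref 1 -> FAULT, evict 5, frames=[2,1,3] (faults so far: 5)
  step 10: ref 4 -> FAULT, evict 3, frames=[2,1,4] (faults so far: 6)
  step 11: ref 1 -> HIT, frames=[2,1,4] (faults so far: 6)
  step 12: ref 1 -> HIT, frames=[2,1,4] (faults so far: 6)
  step 13: ref 5 -> FAULT, evict 2, frames=[5,1,4] (faults so far: 7)
  step 14: ref 2 -> FAULT, evict 1, frames=[5,2,4] (faults so far: 8)
  FIFO total faults: 8
--- LRU ---
  step 0: ref 6 -> FAULT, frames=[6,-,-] (faults so far: 1)
  step 1: ref 6 -> HIT, frames=[6,-,-] (faults so far: 1)
  step 2: ref 5 -> FAULT, frames=[6,5,-] (faults so far: 2)
  step 3: ref 6 -> HIT, frames=[6,5,-] (faults so far: 2)
  step 4: ref 5 -> HIT, frames=[6,5,-] (faults so far: 2)
  step 5: ref 3 -> FAULT, frames=[6,5,3] (faults so far: 3)
  step 6: ref 2 -> FAULT, evict 6, frames=[2,5,3] (faults so far: 4)
  step 7: ref 3 -> HIT, frames=[2,5,3] (faults so far: 4)
  step 8: ref 5 -> HIT, frames=[2,5,3] (faults so far: 4)
  step 9: ref 1 -> FAULT, evict 2, frames=[1,5,3] (faults so far: 5)
  step 10: ref 4 -> FAULT, evict 3, frames=[1,5,4] (faults so far: 6)
  step 11: ref 1 -> HIT, frames=[1,5,4] (faults so far: 6)
  step 12: ref 1 -> HIT, frames=[1,5,4] (faults so far: 6)
  step 13: ref 5 -> HIT, frames=[1,5,4] (faults so far: 6)
  step 14: ref 2 -> FAULT, evict 4, frames=[1,5,2] (faults so far: 7)
  LRU total faults: 7
--- Optimal ---
  step 0: ref 6 -> FAULT, frames=[6,-,-] (faults so far: 1)
  step 1: ref 6 -> HIT, frames=[6,-,-] (faults so far: 1)
  step 2: ref 5 -> FAULT, frames=[6,5,-] (faults so far: 2)
  step 3: ref 6 -> HIT, frames=[6,5,-] (faults so far: 2)
  step 4: ref 5 -> HIT, frames=[6,5,-] (faults so far: 2)
  step 5: ref 3 -> FAULT, frames=[6,5,3] (faults so far: 3)
  step 6: ref 2 -> FAULT, evict 6, frames=[2,5,3] (faults so far: 4)
  step 7: ref 3 -> HIT, frames=[2,5,3] (faults so far: 4)
  step 8: ref 5 -> HIT, frames=[2,5,3] (faults so far: 4)
  step 9: ref 1 -> FAULT, evict 3, frames=[2,5,1] (faults so far: 5)
  step 10: ref 4 -> FAULT, evict 2, frames=[4,5,1] (faults so far: 6)
  step 11: ref 1 -> HIT, frames=[4,5,1] (faults so far: 6)
  step 12: ref 1 -> HIT, frames=[4,5,1] (faults so far: 6)
  step 13: ref 5 -> HIT, frames=[4,5,1] (faults so far: 6)
  step 14: ref 2 -> FAULT, evict 1, frames=[4,5,2] (faults so far: 7)
  Optimal total faults: 7

Answer: 8 7 7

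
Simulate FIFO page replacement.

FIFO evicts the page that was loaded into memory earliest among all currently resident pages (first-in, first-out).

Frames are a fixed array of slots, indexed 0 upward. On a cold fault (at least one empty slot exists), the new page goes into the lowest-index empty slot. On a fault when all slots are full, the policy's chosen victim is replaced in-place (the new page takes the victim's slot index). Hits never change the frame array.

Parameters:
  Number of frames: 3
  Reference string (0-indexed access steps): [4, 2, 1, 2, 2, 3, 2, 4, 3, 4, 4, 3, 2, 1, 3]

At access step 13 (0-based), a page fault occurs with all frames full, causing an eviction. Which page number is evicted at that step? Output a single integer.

Step 0: ref 4 -> FAULT, frames=[4,-,-]
Step 1: ref 2 -> FAULT, frames=[4,2,-]
Step 2: ref 1 -> FAULT, frames=[4,2,1]
Step 3: ref 2 -> HIT, frames=[4,2,1]
Step 4: ref 2 -> HIT, frames=[4,2,1]
Step 5: ref 3 -> FAULT, evict 4, frames=[3,2,1]
Step 6: ref 2 -> HIT, frames=[3,2,1]
Step 7: ref 4 -> FAULT, evict 2, frames=[3,4,1]
Step 8: ref 3 -> HIT, frames=[3,4,1]
Step 9: ref 4 -> HIT, frames=[3,4,1]
Step 10: ref 4 -> HIT, frames=[3,4,1]
Step 11: ref 3 -> HIT, frames=[3,4,1]
Step 12: ref 2 -> FAULT, evict 1, frames=[3,4,2]
Step 13: ref 1 -> FAULT, evict 3, frames=[1,4,2]
At step 13: evicted page 3

Answer: 3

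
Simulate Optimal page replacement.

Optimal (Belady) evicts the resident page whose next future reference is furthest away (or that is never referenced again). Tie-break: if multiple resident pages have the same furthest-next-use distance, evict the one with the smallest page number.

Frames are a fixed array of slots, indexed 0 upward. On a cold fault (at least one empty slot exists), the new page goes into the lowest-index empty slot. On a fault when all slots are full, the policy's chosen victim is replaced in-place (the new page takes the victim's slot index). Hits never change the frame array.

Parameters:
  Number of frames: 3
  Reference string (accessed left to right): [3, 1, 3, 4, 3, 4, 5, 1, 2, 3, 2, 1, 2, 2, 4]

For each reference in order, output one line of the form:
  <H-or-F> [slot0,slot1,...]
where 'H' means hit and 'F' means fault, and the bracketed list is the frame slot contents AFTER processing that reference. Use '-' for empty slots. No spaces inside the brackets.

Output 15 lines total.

F [3,-,-]
F [3,1,-]
H [3,1,-]
F [3,1,4]
H [3,1,4]
H [3,1,4]
F [3,1,5]
H [3,1,5]
F [3,1,2]
H [3,1,2]
H [3,1,2]
H [3,1,2]
H [3,1,2]
H [3,1,2]
F [3,4,2]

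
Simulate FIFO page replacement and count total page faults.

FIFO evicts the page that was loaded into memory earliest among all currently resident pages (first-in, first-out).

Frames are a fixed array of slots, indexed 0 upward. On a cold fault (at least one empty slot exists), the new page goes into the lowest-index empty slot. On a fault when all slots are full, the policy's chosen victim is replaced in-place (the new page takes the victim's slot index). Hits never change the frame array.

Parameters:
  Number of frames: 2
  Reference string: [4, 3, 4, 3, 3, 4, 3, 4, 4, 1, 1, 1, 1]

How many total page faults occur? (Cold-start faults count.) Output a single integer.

Step 0: ref 4 → FAULT, frames=[4,-]
Step 1: ref 3 → FAULT, frames=[4,3]
Step 2: ref 4 → HIT, frames=[4,3]
Step 3: ref 3 → HIT, frames=[4,3]
Step 4: ref 3 → HIT, frames=[4,3]
Step 5: ref 4 → HIT, frames=[4,3]
Step 6: ref 3 → HIT, frames=[4,3]
Step 7: ref 4 → HIT, frames=[4,3]
Step 8: ref 4 → HIT, frames=[4,3]
Step 9: ref 1 → FAULT (evict 4), frames=[1,3]
Step 10: ref 1 → HIT, frames=[1,3]
Step 11: ref 1 → HIT, frames=[1,3]
Step 12: ref 1 → HIT, frames=[1,3]
Total faults: 3

Answer: 3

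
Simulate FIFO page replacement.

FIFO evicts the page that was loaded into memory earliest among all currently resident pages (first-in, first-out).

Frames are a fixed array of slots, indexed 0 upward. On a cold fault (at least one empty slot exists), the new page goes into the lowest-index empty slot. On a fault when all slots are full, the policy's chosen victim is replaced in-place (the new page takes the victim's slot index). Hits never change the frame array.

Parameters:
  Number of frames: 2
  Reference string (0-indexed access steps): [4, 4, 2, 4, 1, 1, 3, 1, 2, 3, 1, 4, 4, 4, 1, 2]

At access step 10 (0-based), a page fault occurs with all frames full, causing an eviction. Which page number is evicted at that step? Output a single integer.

Answer: 3

Derivation:
Step 0: ref 4 -> FAULT, frames=[4,-]
Step 1: ref 4 -> HIT, frames=[4,-]
Step 2: ref 2 -> FAULT, frames=[4,2]
Step 3: ref 4 -> HIT, frames=[4,2]
Step 4: ref 1 -> FAULT, evict 4, frames=[1,2]
Step 5: ref 1 -> HIT, frames=[1,2]
Step 6: ref 3 -> FAULT, evict 2, frames=[1,3]
Step 7: ref 1 -> HIT, frames=[1,3]
Step 8: ref 2 -> FAULT, evict 1, frames=[2,3]
Step 9: ref 3 -> HIT, frames=[2,3]
Step 10: ref 1 -> FAULT, evict 3, frames=[2,1]
At step 10: evicted page 3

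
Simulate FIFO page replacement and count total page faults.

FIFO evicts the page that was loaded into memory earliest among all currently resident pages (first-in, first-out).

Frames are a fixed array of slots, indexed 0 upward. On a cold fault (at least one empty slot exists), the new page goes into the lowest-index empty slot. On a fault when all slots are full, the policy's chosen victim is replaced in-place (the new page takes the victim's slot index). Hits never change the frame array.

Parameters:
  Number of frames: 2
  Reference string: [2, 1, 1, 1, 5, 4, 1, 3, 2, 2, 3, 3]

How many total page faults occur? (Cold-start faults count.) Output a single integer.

Answer: 7

Derivation:
Step 0: ref 2 → FAULT, frames=[2,-]
Step 1: ref 1 → FAULT, frames=[2,1]
Step 2: ref 1 → HIT, frames=[2,1]
Step 3: ref 1 → HIT, frames=[2,1]
Step 4: ref 5 → FAULT (evict 2), frames=[5,1]
Step 5: ref 4 → FAULT (evict 1), frames=[5,4]
Step 6: ref 1 → FAULT (evict 5), frames=[1,4]
Step 7: ref 3 → FAULT (evict 4), frames=[1,3]
Step 8: ref 2 → FAULT (evict 1), frames=[2,3]
Step 9: ref 2 → HIT, frames=[2,3]
Step 10: ref 3 → HIT, frames=[2,3]
Step 11: ref 3 → HIT, frames=[2,3]
Total faults: 7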